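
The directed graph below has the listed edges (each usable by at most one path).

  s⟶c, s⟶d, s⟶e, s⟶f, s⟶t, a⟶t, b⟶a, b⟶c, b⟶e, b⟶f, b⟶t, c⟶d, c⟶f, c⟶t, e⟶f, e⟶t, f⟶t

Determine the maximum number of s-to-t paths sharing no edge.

Assign every edge capacity 1; by Menger, the answer equals the max flow.
Path s→t (+1); total 1.
Path s→c→t (+1); total 2.
Path s→e→t (+1); total 3.
Path s→f→t (+1); total 4.
No residual s→t path; max flow = 4.
Certifying cut of size 4: {s→c, s→e, s→f, s→t}.

4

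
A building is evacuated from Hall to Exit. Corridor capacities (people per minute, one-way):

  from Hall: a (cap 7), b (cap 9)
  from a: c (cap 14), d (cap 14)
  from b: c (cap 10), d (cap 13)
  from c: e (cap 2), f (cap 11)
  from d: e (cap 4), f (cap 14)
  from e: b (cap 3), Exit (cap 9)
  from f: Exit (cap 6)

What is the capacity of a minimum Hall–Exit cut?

Augment Hall→a→c→e→Exit: bottleneck 2, flow now 2.
Augment Hall→a→c→f→Exit: bottleneck 5, flow now 7.
Augment Hall→b→c→f→Exit: bottleneck 1, flow now 8.
Augment Hall→b→d→e→Exit: bottleneck 4, flow now 12.
No augmenting path remains; maximum flow = 12.
By max-flow min-cut, the minimum cut capacity equals the max flow.
In the residual graph, reachable from Hall: {Hall, a, b, c, d, f}.
Min-cut edges: c→e (2), d→e (4), f→Exit (6); capacity 2 + 4 + 6 = 12.

12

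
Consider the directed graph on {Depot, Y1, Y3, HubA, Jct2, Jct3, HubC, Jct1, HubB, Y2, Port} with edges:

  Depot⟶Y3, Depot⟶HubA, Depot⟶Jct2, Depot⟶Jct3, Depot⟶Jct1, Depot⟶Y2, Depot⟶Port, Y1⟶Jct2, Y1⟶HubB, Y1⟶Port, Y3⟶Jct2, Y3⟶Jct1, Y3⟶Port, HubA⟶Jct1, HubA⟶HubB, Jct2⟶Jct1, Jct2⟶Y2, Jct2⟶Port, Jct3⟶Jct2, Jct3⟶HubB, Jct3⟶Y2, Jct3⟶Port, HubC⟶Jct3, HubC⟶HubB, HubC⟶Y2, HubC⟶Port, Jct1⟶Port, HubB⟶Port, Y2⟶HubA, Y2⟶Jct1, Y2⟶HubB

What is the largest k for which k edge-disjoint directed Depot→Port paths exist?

6

Assign every edge capacity 1; by Menger, the answer equals the max flow.
Path Depot→Port (+1); total 1.
Path Depot→Y3→Port (+1); total 2.
Path Depot→Jct2→Port (+1); total 3.
Path Depot→Jct3→Port (+1); total 4.
Path Depot→Jct1→Port (+1); total 5.
Path Depot→HubA→HubB→Port (+1); total 6.
No residual Depot→Port path; max flow = 6.
Certifying cut of size 6: {Depot→Jct2, Depot→Jct3, Depot→Port, Depot→Y3, HubB→Port, Jct1→Port}.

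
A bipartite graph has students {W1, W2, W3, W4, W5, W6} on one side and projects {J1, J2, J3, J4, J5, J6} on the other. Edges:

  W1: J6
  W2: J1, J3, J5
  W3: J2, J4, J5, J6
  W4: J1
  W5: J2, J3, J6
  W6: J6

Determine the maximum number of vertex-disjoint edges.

Unit-capacity flow: source→left, listed edges, right→sink; max matching = max flow.
Augmenting path W1→J6 (+1); matched 1.
Augmenting path W2→J1 (+1); matched 2.
Augmenting path W3→J2 (+1); matched 3.
Augmenting path W5→J3 (+1); matched 4.
Augmenting path W4→J1→W2→J5 (+1); matched 5.
No augmenting path remains; maximum matching = 5.
König certificate: {W2, W3, W4, W5, J6} is a vertex cover of size 5 (every listed pair touches it), so no matching can be larger.

5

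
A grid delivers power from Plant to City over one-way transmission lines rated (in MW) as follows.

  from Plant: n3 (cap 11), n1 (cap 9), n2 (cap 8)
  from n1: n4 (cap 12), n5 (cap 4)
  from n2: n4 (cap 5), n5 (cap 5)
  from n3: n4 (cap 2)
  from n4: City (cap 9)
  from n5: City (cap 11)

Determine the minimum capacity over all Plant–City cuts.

18

Augment Plant→n1→n4→City: bottleneck 9, flow now 9.
Augment Plant→n2→n5→City: bottleneck 5, flow now 14.
Augment Plant→n2→n4→n1→n5→City: bottleneck 3, flow now 17. (uses reverse residual edge)
Augment Plant→n3→n4→n1→n5→City: bottleneck 1, flow now 18. (uses reverse residual edge)
No augmenting path remains; maximum flow = 18.
By max-flow min-cut, the minimum cut capacity equals the max flow.
In the residual graph, reachable from Plant: {Plant, n1, n2, n3, n4}.
Min-cut edges: n1→n5 (4), n2→n5 (5), n4→City (9); capacity 4 + 5 + 9 = 18.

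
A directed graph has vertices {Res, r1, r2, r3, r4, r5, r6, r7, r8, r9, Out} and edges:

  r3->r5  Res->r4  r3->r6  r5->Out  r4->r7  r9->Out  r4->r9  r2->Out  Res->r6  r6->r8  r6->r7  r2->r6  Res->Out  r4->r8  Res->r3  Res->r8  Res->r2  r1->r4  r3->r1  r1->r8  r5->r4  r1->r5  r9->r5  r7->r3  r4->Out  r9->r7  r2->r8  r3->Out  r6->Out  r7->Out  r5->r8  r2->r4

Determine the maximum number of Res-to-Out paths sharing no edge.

Assign every edge capacity 1; by Menger, the answer equals the max flow.
Path Res→Out (+1); total 1.
Path Res→r2→Out (+1); total 2.
Path Res→r3→Out (+1); total 3.
Path Res→r4→Out (+1); total 4.
Path Res→r6→Out (+1); total 5.
No residual Res→Out path; max flow = 5.
Certifying cut of size 5: {Res→Out, Res→r2, Res→r3, Res→r4, Res→r6}.

5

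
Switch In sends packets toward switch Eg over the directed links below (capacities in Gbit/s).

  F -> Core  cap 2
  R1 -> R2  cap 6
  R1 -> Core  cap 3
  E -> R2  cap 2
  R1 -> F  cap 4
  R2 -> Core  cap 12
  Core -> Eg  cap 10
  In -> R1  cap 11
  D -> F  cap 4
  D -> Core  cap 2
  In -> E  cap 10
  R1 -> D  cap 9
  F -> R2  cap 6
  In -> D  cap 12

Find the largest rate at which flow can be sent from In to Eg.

10

Augment In→R1→Core→Eg: bottleneck 3, flow now 3.
Augment In→D→Core→Eg: bottleneck 2, flow now 5.
Augment In→R1→F→Core→Eg: bottleneck 2, flow now 7.
Augment In→R1→R2→Core→Eg: bottleneck 3, flow now 10.
No augmenting path remains; maximum flow = 10.
In the residual graph, reachable from In: {In, R1, D, E, F, R2, Core}.
Min-cut edges: Core→Eg (10); capacity 10 = 10.
This cut is saturated, so no flow can exceed 10.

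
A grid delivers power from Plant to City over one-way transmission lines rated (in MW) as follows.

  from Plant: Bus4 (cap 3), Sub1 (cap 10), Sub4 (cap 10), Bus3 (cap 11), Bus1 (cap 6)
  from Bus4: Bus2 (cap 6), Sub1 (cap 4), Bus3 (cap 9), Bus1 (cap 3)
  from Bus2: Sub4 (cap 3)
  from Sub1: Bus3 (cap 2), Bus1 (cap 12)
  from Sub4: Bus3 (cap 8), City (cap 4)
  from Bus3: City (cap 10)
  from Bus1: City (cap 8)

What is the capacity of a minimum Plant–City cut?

22

Augment Plant→Sub4→City: bottleneck 4, flow now 4.
Augment Plant→Bus3→City: bottleneck 10, flow now 14.
Augment Plant→Bus1→City: bottleneck 6, flow now 20.
Augment Plant→Bus4→Bus1→City: bottleneck 2, flow now 22.
No augmenting path remains; maximum flow = 22.
By max-flow min-cut, the minimum cut capacity equals the max flow.
In the residual graph, reachable from Plant: {Plant, Bus4, Bus2, Sub1, Sub4, Bus3, Bus1}.
Min-cut edges: Sub4→City (4), Bus3→City (10), Bus1→City (8); capacity 4 + 10 + 8 = 22.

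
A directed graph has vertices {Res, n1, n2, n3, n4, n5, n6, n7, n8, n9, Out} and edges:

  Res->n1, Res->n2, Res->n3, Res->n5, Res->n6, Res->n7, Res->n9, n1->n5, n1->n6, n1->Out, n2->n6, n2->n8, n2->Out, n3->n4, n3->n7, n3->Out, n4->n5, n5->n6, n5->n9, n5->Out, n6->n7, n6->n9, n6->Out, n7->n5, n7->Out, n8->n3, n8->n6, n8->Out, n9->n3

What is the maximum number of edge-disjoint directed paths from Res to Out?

6

Assign every edge capacity 1; by Menger, the answer equals the max flow.
Path Res→n1→Out (+1); total 1.
Path Res→n2→Out (+1); total 2.
Path Res→n3→Out (+1); total 3.
Path Res→n5→Out (+1); total 4.
Path Res→n6→Out (+1); total 5.
Path Res→n7→Out (+1); total 6.
No residual Res→Out path; max flow = 6.
Certifying cut of size 6: {Res→n1, Res→n2, n3→Out, n5→Out, n6→Out, n7→Out}.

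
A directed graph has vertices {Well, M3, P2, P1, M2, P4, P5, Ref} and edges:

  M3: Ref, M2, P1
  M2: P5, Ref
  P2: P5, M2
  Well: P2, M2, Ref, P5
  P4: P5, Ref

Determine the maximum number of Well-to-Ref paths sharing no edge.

2

Assign every edge capacity 1; by Menger, the answer equals the max flow.
Path Well→Ref (+1); total 1.
Path Well→M2→Ref (+1); total 2.
No residual Well→Ref path; max flow = 2.
Certifying cut of size 2: {M2→Ref, Well→Ref}.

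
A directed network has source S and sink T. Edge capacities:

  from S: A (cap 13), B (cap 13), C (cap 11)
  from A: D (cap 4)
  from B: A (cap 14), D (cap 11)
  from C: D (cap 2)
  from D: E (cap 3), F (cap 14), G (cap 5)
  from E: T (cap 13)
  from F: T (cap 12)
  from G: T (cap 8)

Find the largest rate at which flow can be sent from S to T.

Augment S→A→D→E→T: bottleneck 3, flow now 3.
Augment S→A→D→F→T: bottleneck 1, flow now 4.
Augment S→B→D→F→T: bottleneck 11, flow now 15.
Augment S→C→D→G→T: bottleneck 2, flow now 17.
No augmenting path remains; maximum flow = 17.
In the residual graph, reachable from S: {S, A, B, C}.
Min-cut edges: A→D (4), B→D (11), C→D (2); capacity 4 + 11 + 2 = 17.
This cut is saturated, so no flow can exceed 17.

17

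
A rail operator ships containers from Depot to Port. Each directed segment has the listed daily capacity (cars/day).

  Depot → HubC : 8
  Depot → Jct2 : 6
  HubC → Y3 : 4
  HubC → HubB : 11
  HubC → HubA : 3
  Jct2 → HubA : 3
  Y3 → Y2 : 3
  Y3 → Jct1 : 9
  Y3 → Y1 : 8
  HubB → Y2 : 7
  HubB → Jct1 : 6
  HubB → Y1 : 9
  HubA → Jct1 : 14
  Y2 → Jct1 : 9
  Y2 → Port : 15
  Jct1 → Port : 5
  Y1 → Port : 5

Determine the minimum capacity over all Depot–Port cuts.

Augment Depot→HubC→Y3→Y2→Port: bottleneck 3, flow now 3.
Augment Depot→HubC→Y3→Jct1→Port: bottleneck 1, flow now 4.
Augment Depot→HubC→HubB→Y2→Port: bottleneck 4, flow now 8.
Augment Depot→Jct2→HubA→Jct1→Port: bottleneck 3, flow now 11.
No augmenting path remains; maximum flow = 11.
By max-flow min-cut, the minimum cut capacity equals the max flow.
In the residual graph, reachable from Depot: {Depot, Jct2}.
Min-cut edges: Depot→HubC (8), Jct2→HubA (3); capacity 8 + 3 = 11.

11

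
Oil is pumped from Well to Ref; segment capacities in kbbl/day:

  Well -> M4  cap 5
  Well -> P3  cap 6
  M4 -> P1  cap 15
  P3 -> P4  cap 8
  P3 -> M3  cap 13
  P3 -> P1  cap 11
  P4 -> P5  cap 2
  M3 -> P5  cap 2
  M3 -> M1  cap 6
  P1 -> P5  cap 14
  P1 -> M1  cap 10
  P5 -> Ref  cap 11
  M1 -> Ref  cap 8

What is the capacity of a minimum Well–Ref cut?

Augment Well→M4→P1→P5→Ref: bottleneck 5, flow now 5.
Augment Well→P3→P4→P5→Ref: bottleneck 2, flow now 7.
Augment Well→P3→M3→P5→Ref: bottleneck 2, flow now 9.
Augment Well→P3→M3→M1→Ref: bottleneck 2, flow now 11.
No augmenting path remains; maximum flow = 11.
By max-flow min-cut, the minimum cut capacity equals the max flow.
In the residual graph, reachable from Well: {Well}.
Min-cut edges: Well→M4 (5), Well→P3 (6); capacity 5 + 6 = 11.

11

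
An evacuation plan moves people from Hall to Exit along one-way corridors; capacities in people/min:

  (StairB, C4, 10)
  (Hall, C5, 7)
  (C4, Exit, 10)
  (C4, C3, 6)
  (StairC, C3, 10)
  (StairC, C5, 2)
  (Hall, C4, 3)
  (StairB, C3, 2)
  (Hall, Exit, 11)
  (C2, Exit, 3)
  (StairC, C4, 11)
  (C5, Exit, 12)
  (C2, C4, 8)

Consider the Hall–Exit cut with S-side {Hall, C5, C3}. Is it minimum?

Given cut capacity: 3 + 11 + 12 = 26.
Augment Hall→Exit: bottleneck 11, flow now 11.
Augment Hall→C5→Exit: bottleneck 7, flow now 18.
Augment Hall→C4→Exit: bottleneck 3, flow now 21.
No augmenting path remains; maximum flow = 21.
In the residual graph, reachable from Hall: {Hall}.
Min-cut edges: Hall→C5 (7), Hall→C4 (3), Hall→Exit (11); capacity 7 + 3 + 11 = 21.
Cut capacity 26 exceeds the max flow 21, so it is not minimum.

No — its capacity is 26, but the minimum cut has capacity 21.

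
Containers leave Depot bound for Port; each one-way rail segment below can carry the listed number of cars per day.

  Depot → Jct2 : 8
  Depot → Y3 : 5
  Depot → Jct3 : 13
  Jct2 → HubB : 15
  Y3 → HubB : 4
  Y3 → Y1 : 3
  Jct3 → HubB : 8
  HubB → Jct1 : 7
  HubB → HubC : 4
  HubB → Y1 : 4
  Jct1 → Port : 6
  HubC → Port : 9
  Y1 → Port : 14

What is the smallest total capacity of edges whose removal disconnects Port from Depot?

17

Augment Depot→Y3→Y1→Port: bottleneck 3, flow now 3.
Augment Depot→Jct2→HubB→Jct1→Port: bottleneck 6, flow now 9.
Augment Depot→Jct2→HubB→HubC→Port: bottleneck 2, flow now 11.
Augment Depot→Y3→HubB→HubC→Port: bottleneck 2, flow now 13.
Augment Depot→Jct3→HubB→Y1→Port: bottleneck 4, flow now 17.
No augmenting path remains; maximum flow = 17.
By max-flow min-cut, the minimum cut capacity equals the max flow.
In the residual graph, reachable from Depot: {Depot, Jct2, Y3, Jct3, HubB, Jct1}.
Min-cut edges: Y3→Y1 (3), HubB→HubC (4), HubB→Y1 (4), Jct1→Port (6); capacity 3 + 4 + 4 + 6 = 17.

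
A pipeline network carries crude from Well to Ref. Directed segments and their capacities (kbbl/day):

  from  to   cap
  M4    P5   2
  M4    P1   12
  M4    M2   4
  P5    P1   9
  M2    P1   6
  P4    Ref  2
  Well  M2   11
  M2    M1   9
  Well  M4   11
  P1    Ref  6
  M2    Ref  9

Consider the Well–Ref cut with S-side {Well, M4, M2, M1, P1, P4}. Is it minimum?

Given cut capacity: 2 + 9 + 6 + 2 = 19.
Augment Well→M2→Ref: bottleneck 9, flow now 9.
Augment Well→M4→P1→Ref: bottleneck 6, flow now 15.
No augmenting path remains; maximum flow = 15.
In the residual graph, reachable from Well: {Well, M4, M2, M1, P5, P1}.
Min-cut edges: M2→Ref (9), P1→Ref (6); capacity 9 + 6 = 15.
Cut capacity 19 exceeds the max flow 15, so it is not minimum.

No — its capacity is 19, but the minimum cut has capacity 15.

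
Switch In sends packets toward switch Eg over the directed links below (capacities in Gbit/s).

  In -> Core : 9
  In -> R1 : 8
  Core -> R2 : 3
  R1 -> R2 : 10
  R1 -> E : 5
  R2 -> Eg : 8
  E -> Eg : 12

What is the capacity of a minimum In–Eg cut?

11

Augment In→Core→R2→Eg: bottleneck 3, flow now 3.
Augment In→R1→R2→Eg: bottleneck 5, flow now 8.
Augment In→R1→E→Eg: bottleneck 3, flow now 11.
No augmenting path remains; maximum flow = 11.
By max-flow min-cut, the minimum cut capacity equals the max flow.
In the residual graph, reachable from In: {In, Core}.
Min-cut edges: In→R1 (8), Core→R2 (3); capacity 8 + 3 = 11.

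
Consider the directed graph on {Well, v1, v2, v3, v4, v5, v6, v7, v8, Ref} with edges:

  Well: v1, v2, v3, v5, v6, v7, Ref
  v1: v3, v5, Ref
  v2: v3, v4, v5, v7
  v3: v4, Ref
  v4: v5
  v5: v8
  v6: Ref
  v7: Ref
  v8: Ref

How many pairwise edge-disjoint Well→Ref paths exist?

Assign every edge capacity 1; by Menger, the answer equals the max flow.
Path Well→Ref (+1); total 1.
Path Well→v1→Ref (+1); total 2.
Path Well→v3→Ref (+1); total 3.
Path Well→v6→Ref (+1); total 4.
Path Well→v7→Ref (+1); total 5.
Path Well→v5→v8→Ref (+1); total 6.
No residual Well→Ref path; max flow = 6.
Certifying cut of size 6: {Well→Ref, Well→v1, Well→v6, v3→Ref, v5→v8, v7→Ref}.

6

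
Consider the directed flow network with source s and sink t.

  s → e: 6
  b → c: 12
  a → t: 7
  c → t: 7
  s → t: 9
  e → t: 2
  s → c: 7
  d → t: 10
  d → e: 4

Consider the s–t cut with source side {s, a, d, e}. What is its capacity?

Edges leaving {s, a, d, e}: s→c (7), s→t (9), a→t (7), d→t (10), e→t (2).
Cut capacity = 7 + 9 + 7 + 10 + 2 = 35.

35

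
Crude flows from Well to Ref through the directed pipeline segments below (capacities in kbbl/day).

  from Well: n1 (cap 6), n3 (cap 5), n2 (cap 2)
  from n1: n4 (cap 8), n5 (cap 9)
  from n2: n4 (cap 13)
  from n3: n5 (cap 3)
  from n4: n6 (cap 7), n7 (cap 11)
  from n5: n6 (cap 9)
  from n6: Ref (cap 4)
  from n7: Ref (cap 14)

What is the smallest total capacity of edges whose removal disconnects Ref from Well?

11

Augment Well→n1→n4→n6→Ref: bottleneck 4, flow now 4.
Augment Well→n1→n4→n7→Ref: bottleneck 2, flow now 6.
Augment Well→n2→n4→n7→Ref: bottleneck 2, flow now 8.
Augment Well→n3→n5→n6→n4→n7→Ref: bottleneck 3, flow now 11. (uses reverse residual edge)
No augmenting path remains; maximum flow = 11.
By max-flow min-cut, the minimum cut capacity equals the max flow.
In the residual graph, reachable from Well: {Well, n3}.
Min-cut edges: Well→n1 (6), Well→n2 (2), n3→n5 (3); capacity 6 + 2 + 3 = 11.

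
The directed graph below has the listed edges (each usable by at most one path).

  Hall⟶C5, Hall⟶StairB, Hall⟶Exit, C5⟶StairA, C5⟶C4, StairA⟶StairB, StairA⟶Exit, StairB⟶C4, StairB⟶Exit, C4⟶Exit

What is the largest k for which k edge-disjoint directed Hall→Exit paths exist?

Assign every edge capacity 1; by Menger, the answer equals the max flow.
Path Hall→Exit (+1); total 1.
Path Hall→StairB→Exit (+1); total 2.
Path Hall→C5→StairA→Exit (+1); total 3.
No residual Hall→Exit path; max flow = 3.
Certifying cut of size 3: {Hall→C5, Hall→Exit, Hall→StairB}.

3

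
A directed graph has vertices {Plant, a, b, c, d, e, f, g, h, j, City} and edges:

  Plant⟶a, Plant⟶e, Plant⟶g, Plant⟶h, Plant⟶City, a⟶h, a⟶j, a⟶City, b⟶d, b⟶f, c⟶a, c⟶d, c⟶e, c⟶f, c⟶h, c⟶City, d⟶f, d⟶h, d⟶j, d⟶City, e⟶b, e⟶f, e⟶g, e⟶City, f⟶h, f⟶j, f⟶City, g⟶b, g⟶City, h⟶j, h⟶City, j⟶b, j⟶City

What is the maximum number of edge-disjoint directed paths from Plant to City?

Assign every edge capacity 1; by Menger, the answer equals the max flow.
Path Plant→City (+1); total 1.
Path Plant→a→City (+1); total 2.
Path Plant→e→City (+1); total 3.
Path Plant→g→City (+1); total 4.
Path Plant→h→City (+1); total 5.
No residual Plant→City path; max flow = 5.
Certifying cut of size 5: {Plant→City, Plant→a, Plant→e, Plant→g, Plant→h}.

5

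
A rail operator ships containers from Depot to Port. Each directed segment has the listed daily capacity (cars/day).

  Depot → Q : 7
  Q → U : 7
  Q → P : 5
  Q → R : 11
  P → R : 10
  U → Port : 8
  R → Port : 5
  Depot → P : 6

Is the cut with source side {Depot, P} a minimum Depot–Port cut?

No — its capacity is 17, but the minimum cut has capacity 12.

Given cut capacity: 7 + 10 = 17.
Augment Depot→P→R→Port: bottleneck 5, flow now 5.
Augment Depot→Q→U→Port: bottleneck 7, flow now 12.
No augmenting path remains; maximum flow = 12.
In the residual graph, reachable from Depot: {Depot, P, R}.
Min-cut edges: Depot→Q (7), R→Port (5); capacity 7 + 5 = 12.
Cut capacity 17 exceeds the max flow 12, so it is not minimum.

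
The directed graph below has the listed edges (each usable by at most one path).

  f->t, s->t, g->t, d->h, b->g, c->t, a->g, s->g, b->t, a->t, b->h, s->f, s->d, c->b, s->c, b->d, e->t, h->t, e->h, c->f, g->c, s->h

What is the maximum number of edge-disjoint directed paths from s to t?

Assign every edge capacity 1; by Menger, the answer equals the max flow.
Path s→t (+1); total 1.
Path s→c→t (+1); total 2.
Path s→f→t (+1); total 3.
Path s→g→t (+1); total 4.
Path s→h→t (+1); total 5.
No residual s→t path; max flow = 5.
Certifying cut of size 5: {h→t, s→c, s→f, s→g, s→t}.

5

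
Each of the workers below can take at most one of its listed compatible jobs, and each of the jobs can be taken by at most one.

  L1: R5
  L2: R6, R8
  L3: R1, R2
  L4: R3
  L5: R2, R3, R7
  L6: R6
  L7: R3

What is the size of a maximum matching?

6

Unit-capacity flow: source→left, listed edges, right→sink; max matching = max flow.
Augmenting path L1→R5 (+1); matched 1.
Augmenting path L2→R6 (+1); matched 2.
Augmenting path L3→R1 (+1); matched 3.
Augmenting path L4→R3 (+1); matched 4.
Augmenting path L5→R2 (+1); matched 5.
Augmenting path L6→R6→L2→R8 (+1); matched 6.
No augmenting path remains; maximum matching = 6.
König certificate: {L1, L2, L3, L5, L6, R3} is a vertex cover of size 6 (every listed pair touches it), so no matching can be larger.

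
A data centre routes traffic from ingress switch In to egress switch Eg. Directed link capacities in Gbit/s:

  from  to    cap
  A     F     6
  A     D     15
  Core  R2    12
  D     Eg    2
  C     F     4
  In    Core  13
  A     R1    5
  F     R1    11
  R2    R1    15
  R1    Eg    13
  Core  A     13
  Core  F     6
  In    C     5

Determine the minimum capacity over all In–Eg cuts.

Augment In→C→F→R1→Eg: bottleneck 4, flow now 4.
Augment In→Core→A→D→Eg: bottleneck 2, flow now 6.
Augment In→Core→A→R1→Eg: bottleneck 5, flow now 11.
Augment In→Core→F→R1→Eg: bottleneck 4, flow now 15.
No augmenting path remains; maximum flow = 15.
By max-flow min-cut, the minimum cut capacity equals the max flow.
In the residual graph, reachable from In: {In, C, Core, A, F, R2, D, R1}.
Min-cut edges: D→Eg (2), R1→Eg (13); capacity 2 + 13 = 15.

15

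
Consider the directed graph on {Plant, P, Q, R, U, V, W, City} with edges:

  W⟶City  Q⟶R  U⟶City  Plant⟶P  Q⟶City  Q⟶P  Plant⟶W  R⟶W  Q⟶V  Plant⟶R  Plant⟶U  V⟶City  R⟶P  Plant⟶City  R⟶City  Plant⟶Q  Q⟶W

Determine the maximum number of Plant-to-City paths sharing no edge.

5

Assign every edge capacity 1; by Menger, the answer equals the max flow.
Path Plant→City (+1); total 1.
Path Plant→Q→City (+1); total 2.
Path Plant→R→City (+1); total 3.
Path Plant→U→City (+1); total 4.
Path Plant→W→City (+1); total 5.
No residual Plant→City path; max flow = 5.
Certifying cut of size 5: {Plant→City, Plant→Q, Plant→R, Plant→U, Plant→W}.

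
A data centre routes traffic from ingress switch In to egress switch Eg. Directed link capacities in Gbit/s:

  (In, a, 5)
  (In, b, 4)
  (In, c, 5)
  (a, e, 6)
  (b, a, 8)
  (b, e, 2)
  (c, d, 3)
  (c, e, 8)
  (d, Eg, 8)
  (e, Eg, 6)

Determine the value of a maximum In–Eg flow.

9

Augment In→a→e→Eg: bottleneck 5, flow now 5.
Augment In→b→e→Eg: bottleneck 1, flow now 6.
Augment In→c→d→Eg: bottleneck 3, flow now 9.
No augmenting path remains; maximum flow = 9.
In the residual graph, reachable from In: {In, a, b, c, e}.
Min-cut edges: c→d (3), e→Eg (6); capacity 3 + 6 = 9.
This cut is saturated, so no flow can exceed 9.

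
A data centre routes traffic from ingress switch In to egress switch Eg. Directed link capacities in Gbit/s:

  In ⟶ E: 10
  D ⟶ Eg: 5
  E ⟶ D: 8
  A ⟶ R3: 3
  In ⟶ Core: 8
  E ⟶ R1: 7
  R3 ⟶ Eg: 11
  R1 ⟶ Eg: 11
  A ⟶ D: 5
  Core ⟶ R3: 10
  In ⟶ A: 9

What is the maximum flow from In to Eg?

23

Augment In→A→D→Eg: bottleneck 5, flow now 5.
Augment In→A→R3→Eg: bottleneck 3, flow now 8.
Augment In→E→R1→Eg: bottleneck 7, flow now 15.
Augment In→Core→R3→Eg: bottleneck 8, flow now 23.
No augmenting path remains; maximum flow = 23.
In the residual graph, reachable from In: {In, A, E, D}.
Min-cut edges: In→Core (8), A→R3 (3), E→R1 (7), D→Eg (5); capacity 8 + 3 + 7 + 5 = 23.
This cut is saturated, so no flow can exceed 23.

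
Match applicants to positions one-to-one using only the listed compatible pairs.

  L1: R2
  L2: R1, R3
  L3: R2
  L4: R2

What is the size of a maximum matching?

Unit-capacity flow: source→left, listed edges, right→sink; max matching = max flow.
Augmenting path L1→R2 (+1); matched 1.
Augmenting path L2→R1 (+1); matched 2.
No augmenting path remains; maximum matching = 2.
König certificate: {L2, R2} is a vertex cover of size 2 (every listed pair touches it), so no matching can be larger.

2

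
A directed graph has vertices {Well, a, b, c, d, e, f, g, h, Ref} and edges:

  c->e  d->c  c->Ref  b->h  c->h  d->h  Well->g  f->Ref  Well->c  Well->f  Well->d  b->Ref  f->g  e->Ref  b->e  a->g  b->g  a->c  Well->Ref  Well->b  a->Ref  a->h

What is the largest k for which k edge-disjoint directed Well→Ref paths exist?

5

Assign every edge capacity 1; by Menger, the answer equals the max flow.
Path Well→Ref (+1); total 1.
Path Well→b→Ref (+1); total 2.
Path Well→c→Ref (+1); total 3.
Path Well→f→Ref (+1); total 4.
Path Well→d→c→e→Ref (+1); total 5.
No residual Well→Ref path; max flow = 5.
Certifying cut of size 5: {Well→Ref, Well→b, Well→c, Well→d, Well→f}.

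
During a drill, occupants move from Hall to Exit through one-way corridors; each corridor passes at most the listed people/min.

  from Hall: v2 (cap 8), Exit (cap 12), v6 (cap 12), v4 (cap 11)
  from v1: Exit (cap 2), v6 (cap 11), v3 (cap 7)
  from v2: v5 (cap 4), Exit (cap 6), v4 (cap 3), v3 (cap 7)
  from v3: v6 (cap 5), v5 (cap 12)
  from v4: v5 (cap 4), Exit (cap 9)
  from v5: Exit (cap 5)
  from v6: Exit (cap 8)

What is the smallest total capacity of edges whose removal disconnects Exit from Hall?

39

Augment Hall→Exit: bottleneck 12, flow now 12.
Augment Hall→v2→Exit: bottleneck 6, flow now 18.
Augment Hall→v4→Exit: bottleneck 9, flow now 27.
Augment Hall→v6→Exit: bottleneck 8, flow now 35.
Augment Hall→v2→v5→Exit: bottleneck 2, flow now 37.
Augment Hall→v4→v5→Exit: bottleneck 2, flow now 39.
No augmenting path remains; maximum flow = 39.
By max-flow min-cut, the minimum cut capacity equals the max flow.
In the residual graph, reachable from Hall: {Hall, v6}.
Min-cut edges: Hall→v2 (8), Hall→v4 (11), Hall→Exit (12), v6→Exit (8); capacity 8 + 11 + 12 + 8 = 39.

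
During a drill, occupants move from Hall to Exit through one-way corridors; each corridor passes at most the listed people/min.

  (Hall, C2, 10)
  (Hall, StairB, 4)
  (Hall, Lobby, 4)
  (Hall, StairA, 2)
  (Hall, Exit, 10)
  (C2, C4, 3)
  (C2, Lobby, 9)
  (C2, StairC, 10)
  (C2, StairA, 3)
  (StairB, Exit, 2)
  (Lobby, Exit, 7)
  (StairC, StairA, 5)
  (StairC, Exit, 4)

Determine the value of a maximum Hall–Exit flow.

23

Augment Hall→Exit: bottleneck 10, flow now 10.
Augment Hall→StairB→Exit: bottleneck 2, flow now 12.
Augment Hall→Lobby→Exit: bottleneck 4, flow now 16.
Augment Hall→C2→Lobby→Exit: bottleneck 3, flow now 19.
Augment Hall→C2→StairC→Exit: bottleneck 4, flow now 23.
No augmenting path remains; maximum flow = 23.
In the residual graph, reachable from Hall: {Hall, C2, StairB, C4, Lobby, StairC, StairA}.
Min-cut edges: Hall→Exit (10), StairB→Exit (2), Lobby→Exit (7), StairC→Exit (4); capacity 10 + 2 + 7 + 4 = 23.
This cut is saturated, so no flow can exceed 23.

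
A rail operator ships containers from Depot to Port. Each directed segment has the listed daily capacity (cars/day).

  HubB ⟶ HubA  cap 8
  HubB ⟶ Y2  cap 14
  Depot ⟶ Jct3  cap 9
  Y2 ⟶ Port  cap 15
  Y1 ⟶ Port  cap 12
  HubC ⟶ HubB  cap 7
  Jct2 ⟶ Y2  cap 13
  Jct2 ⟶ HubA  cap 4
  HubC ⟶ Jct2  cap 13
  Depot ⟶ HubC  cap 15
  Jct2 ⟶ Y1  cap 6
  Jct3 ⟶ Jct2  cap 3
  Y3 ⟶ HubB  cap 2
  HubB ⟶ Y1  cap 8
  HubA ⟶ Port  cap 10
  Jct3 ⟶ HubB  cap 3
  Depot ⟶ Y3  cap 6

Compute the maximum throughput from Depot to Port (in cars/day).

23

Augment Depot→HubC→Jct2→Y1→Port: bottleneck 6, flow now 6.
Augment Depot→HubC→Jct2→HubA→Port: bottleneck 4, flow now 10.
Augment Depot→HubC→Jct2→Y2→Port: bottleneck 3, flow now 13.
Augment Depot→HubC→HubB→Y1→Port: bottleneck 2, flow now 15.
Augment Depot→Jct3→Jct2→Y2→Port: bottleneck 3, flow now 18.
Augment Depot→Jct3→HubB→Y1→Port: bottleneck 3, flow now 21.
Augment Depot→Y3→HubB→Y1→Port: bottleneck 1, flow now 22.
Augment Depot→Y3→HubB→HubA→Port: bottleneck 1, flow now 23.
No augmenting path remains; maximum flow = 23.
In the residual graph, reachable from Depot: {Depot, Jct3, Y3}.
Min-cut edges: Depot→HubC (15), Jct3→Jct2 (3), Jct3→HubB (3), Y3→HubB (2); capacity 15 + 3 + 3 + 2 = 23.
This cut is saturated, so no flow can exceed 23.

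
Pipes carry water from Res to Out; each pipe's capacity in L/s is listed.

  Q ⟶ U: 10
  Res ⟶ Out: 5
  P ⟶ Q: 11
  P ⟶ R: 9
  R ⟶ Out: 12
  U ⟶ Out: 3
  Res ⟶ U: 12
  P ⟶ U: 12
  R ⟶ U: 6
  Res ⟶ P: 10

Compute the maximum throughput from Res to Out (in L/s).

17

Augment Res→Out: bottleneck 5, flow now 5.
Augment Res→U→Out: bottleneck 3, flow now 8.
Augment Res→P→R→Out: bottleneck 9, flow now 17.
No augmenting path remains; maximum flow = 17.
In the residual graph, reachable from Res: {Res, P, Q, U}.
Min-cut edges: Res→Out (5), P→R (9), U→Out (3); capacity 5 + 9 + 3 = 17.
This cut is saturated, so no flow can exceed 17.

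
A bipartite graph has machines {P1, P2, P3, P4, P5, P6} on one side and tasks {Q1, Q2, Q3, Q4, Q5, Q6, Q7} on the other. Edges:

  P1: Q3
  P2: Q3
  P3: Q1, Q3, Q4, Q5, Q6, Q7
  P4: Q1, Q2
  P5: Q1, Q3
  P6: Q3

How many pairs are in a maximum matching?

Unit-capacity flow: source→left, listed edges, right→sink; max matching = max flow.
Augmenting path P1→Q3 (+1); matched 1.
Augmenting path P3→Q1 (+1); matched 2.
Augmenting path P4→Q2 (+1); matched 3.
Augmenting path P5→Q1→P3→Q4 (+1); matched 4.
No augmenting path remains; maximum matching = 4.
König certificate: {P3, P4, P5, Q3} is a vertex cover of size 4 (every listed pair touches it), so no matching can be larger.

4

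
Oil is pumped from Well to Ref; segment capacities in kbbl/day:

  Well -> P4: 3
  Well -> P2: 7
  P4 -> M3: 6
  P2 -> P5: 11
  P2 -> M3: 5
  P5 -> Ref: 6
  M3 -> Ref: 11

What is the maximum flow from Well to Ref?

Augment Well→P4→M3→Ref: bottleneck 3, flow now 3.
Augment Well→P2→P5→Ref: bottleneck 6, flow now 9.
Augment Well→P2→M3→Ref: bottleneck 1, flow now 10.
No augmenting path remains; maximum flow = 10.
In the residual graph, reachable from Well: {Well}.
Min-cut edges: Well→P4 (3), Well→P2 (7); capacity 3 + 7 = 10.
This cut is saturated, so no flow can exceed 10.

10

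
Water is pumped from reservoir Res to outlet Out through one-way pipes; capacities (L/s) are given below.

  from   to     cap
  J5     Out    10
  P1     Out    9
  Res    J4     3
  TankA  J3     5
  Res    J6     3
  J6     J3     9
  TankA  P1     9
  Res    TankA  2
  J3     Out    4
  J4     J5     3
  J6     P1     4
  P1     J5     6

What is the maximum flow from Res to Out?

8

Augment Res→J6→P1→Out: bottleneck 3, flow now 3.
Augment Res→TankA→P1→Out: bottleneck 2, flow now 5.
Augment Res→J4→J5→Out: bottleneck 3, flow now 8.
No augmenting path remains; maximum flow = 8.
In the residual graph, reachable from Res: {Res}.
Min-cut edges: Res→J6 (3), Res→TankA (2), Res→J4 (3); capacity 3 + 2 + 3 = 8.
This cut is saturated, so no flow can exceed 8.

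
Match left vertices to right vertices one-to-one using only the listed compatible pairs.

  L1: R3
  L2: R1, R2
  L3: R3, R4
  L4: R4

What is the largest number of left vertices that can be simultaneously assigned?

Unit-capacity flow: source→left, listed edges, right→sink; max matching = max flow.
Augmenting path L1→R3 (+1); matched 1.
Augmenting path L2→R1 (+1); matched 2.
Augmenting path L3→R4 (+1); matched 3.
No augmenting path remains; maximum matching = 3.
König certificate: {L2, R3, R4} is a vertex cover of size 3 (every listed pair touches it), so no matching can be larger.

3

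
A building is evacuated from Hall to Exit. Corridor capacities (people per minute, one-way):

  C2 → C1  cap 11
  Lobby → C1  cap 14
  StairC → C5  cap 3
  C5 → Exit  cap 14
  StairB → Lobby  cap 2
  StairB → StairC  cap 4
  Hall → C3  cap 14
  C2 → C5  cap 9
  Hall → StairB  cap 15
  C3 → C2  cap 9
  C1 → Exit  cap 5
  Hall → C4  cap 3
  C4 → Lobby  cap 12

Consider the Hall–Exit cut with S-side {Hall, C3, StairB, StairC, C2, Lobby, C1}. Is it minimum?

Given cut capacity: 3 + 3 + 9 + 5 = 20.
Augment Hall→C3→C2→C1→Exit: bottleneck 5, flow now 5.
Augment Hall→C3→C2→C5→Exit: bottleneck 4, flow now 9.
Augment Hall→StairB→StairC→C5→Exit: bottleneck 3, flow now 12.
Augment Hall→C4→Lobby→C1→C2→C5→Exit: bottleneck 3, flow now 15. (uses reverse residual edge)
Augment Hall→StairB→Lobby→C1→C2→C5→Exit: bottleneck 2, flow now 17. (uses reverse residual edge)
No augmenting path remains; maximum flow = 17.
In the residual graph, reachable from Hall: {Hall, C3, StairB, StairC}.
Min-cut edges: Hall→C4 (3), C3→C2 (9), StairB→Lobby (2), StairC→C5 (3); capacity 3 + 9 + 2 + 3 = 17.
Cut capacity 20 exceeds the max flow 17, so it is not minimum.

No — its capacity is 20, but the minimum cut has capacity 17.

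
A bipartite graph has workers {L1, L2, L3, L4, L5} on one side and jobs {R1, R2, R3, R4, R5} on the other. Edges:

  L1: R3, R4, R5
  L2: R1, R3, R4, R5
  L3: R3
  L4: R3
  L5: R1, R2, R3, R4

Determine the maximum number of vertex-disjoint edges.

Unit-capacity flow: source→left, listed edges, right→sink; max matching = max flow.
Augmenting path L1→R3 (+1); matched 1.
Augmenting path L2→R1 (+1); matched 2.
Augmenting path L5→R2 (+1); matched 3.
Augmenting path L3→R3→L1→R4 (+1); matched 4.
No augmenting path remains; maximum matching = 4.
König certificate: {L1, L2, L5, R3} is a vertex cover of size 4 (every listed pair touches it), so no matching can be larger.

4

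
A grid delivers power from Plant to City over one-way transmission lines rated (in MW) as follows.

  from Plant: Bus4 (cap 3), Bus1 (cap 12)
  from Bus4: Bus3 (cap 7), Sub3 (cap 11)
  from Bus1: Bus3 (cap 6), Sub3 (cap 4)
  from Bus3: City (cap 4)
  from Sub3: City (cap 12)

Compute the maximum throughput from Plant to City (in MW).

11

Augment Plant→Bus4→Bus3→City: bottleneck 3, flow now 3.
Augment Plant→Bus1→Bus3→City: bottleneck 1, flow now 4.
Augment Plant→Bus1→Sub3→City: bottleneck 4, flow now 8.
Augment Plant→Bus1→Bus3→Bus4→Sub3→City: bottleneck 3, flow now 11. (uses reverse residual edge)
No augmenting path remains; maximum flow = 11.
In the residual graph, reachable from Plant: {Plant, Bus1, Bus3}.
Min-cut edges: Plant→Bus4 (3), Bus1→Sub3 (4), Bus3→City (4); capacity 3 + 4 + 4 = 11.
This cut is saturated, so no flow can exceed 11.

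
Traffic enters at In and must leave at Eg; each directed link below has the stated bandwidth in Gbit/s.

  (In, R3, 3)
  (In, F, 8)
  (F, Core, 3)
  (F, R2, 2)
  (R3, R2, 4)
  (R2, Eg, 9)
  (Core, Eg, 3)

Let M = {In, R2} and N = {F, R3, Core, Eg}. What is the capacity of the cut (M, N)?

Edges leaving {In, R2}: In→F (8), In→R3 (3), R2→Eg (9).
Cut capacity = 8 + 3 + 9 = 20.

20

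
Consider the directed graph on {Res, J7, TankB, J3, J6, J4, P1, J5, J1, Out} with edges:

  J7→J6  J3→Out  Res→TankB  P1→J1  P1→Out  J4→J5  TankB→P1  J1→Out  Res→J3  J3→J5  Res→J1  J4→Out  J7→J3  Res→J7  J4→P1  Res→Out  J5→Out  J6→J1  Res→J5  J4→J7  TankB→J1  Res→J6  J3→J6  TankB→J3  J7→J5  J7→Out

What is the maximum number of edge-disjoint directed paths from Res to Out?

Assign every edge capacity 1; by Menger, the answer equals the max flow.
Path Res→Out (+1); total 1.
Path Res→J7→Out (+1); total 2.
Path Res→J3→Out (+1); total 3.
Path Res→J5→Out (+1); total 4.
Path Res→J1→Out (+1); total 5.
Path Res→TankB→P1→Out (+1); total 6.
No residual Res→Out path; max flow = 6.
Certifying cut of size 6: {J1→Out, Res→J3, Res→J5, Res→J7, Res→Out, Res→TankB}.

6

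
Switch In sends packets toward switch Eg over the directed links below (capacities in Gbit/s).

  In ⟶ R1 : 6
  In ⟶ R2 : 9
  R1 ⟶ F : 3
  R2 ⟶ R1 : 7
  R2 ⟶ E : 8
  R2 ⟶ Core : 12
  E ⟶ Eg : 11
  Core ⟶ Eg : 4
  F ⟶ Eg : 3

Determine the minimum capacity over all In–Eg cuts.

12

Augment In→R1→F→Eg: bottleneck 3, flow now 3.
Augment In→R2→E→Eg: bottleneck 8, flow now 11.
Augment In→R2→Core→Eg: bottleneck 1, flow now 12.
No augmenting path remains; maximum flow = 12.
By max-flow min-cut, the minimum cut capacity equals the max flow.
In the residual graph, reachable from In: {In, R1}.
Min-cut edges: In→R2 (9), R1→F (3); capacity 9 + 3 = 12.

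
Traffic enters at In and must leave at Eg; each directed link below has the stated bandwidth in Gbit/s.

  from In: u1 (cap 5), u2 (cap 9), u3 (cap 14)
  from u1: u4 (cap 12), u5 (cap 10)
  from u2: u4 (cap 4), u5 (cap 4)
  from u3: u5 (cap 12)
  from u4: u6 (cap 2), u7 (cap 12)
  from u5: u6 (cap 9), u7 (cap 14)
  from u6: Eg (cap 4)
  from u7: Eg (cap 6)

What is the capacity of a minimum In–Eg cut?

Augment In→u1→u4→u6→Eg: bottleneck 2, flow now 2.
Augment In→u1→u4→u7→Eg: bottleneck 3, flow now 5.
Augment In→u2→u4→u7→Eg: bottleneck 3, flow now 8.
Augment In→u2→u5→u6→Eg: bottleneck 2, flow now 10.
No augmenting path remains; maximum flow = 10.
By max-flow min-cut, the minimum cut capacity equals the max flow.
In the residual graph, reachable from In: {In, u1, u2, u3, u4, u5, u6, u7}.
Min-cut edges: u6→Eg (4), u7→Eg (6); capacity 4 + 6 = 10.

10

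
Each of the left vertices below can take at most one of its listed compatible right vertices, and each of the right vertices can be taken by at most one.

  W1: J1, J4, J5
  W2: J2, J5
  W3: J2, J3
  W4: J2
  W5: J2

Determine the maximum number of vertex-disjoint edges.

4

Unit-capacity flow: source→left, listed edges, right→sink; max matching = max flow.
Augmenting path W1→J1 (+1); matched 1.
Augmenting path W2→J2 (+1); matched 2.
Augmenting path W3→J3 (+1); matched 3.
Augmenting path W4→J2→W2→J5 (+1); matched 4.
No augmenting path remains; maximum matching = 4.
König certificate: {W1, W2, W3, J2} is a vertex cover of size 4 (every listed pair touches it), so no matching can be larger.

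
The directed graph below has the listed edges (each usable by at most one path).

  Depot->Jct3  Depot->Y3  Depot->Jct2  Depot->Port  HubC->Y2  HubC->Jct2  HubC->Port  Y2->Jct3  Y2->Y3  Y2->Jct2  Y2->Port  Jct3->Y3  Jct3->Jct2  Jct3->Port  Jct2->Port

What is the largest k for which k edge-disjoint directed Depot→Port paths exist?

Assign every edge capacity 1; by Menger, the answer equals the max flow.
Path Depot→Port (+1); total 1.
Path Depot→Jct3→Port (+1); total 2.
Path Depot→Jct2→Port (+1); total 3.
No residual Depot→Port path; max flow = 3.
Certifying cut of size 3: {Depot→Jct2, Depot→Jct3, Depot→Port}.

3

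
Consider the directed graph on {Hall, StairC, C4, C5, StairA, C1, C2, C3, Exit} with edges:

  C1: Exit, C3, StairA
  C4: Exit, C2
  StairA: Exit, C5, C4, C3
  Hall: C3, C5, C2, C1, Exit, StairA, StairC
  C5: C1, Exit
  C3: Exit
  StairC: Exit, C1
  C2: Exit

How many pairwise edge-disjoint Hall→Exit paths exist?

7

Assign every edge capacity 1; by Menger, the answer equals the max flow.
Path Hall→Exit (+1); total 1.
Path Hall→StairC→Exit (+1); total 2.
Path Hall→C5→Exit (+1); total 3.
Path Hall→StairA→Exit (+1); total 4.
Path Hall→C1→Exit (+1); total 5.
Path Hall→C2→Exit (+1); total 6.
Path Hall→C3→Exit (+1); total 7.
No residual Hall→Exit path; max flow = 7.
Certifying cut of size 7: {Hall→C1, Hall→C2, Hall→C3, Hall→C5, Hall→Exit, Hall→StairA, Hall→StairC}.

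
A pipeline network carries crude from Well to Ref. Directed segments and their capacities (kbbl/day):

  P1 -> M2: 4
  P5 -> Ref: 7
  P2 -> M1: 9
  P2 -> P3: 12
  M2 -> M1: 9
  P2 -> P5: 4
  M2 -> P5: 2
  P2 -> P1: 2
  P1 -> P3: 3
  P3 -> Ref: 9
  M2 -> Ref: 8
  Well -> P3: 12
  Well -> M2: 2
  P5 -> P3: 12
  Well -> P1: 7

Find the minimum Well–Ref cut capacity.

Augment Well→M2→Ref: bottleneck 2, flow now 2.
Augment Well→P3→Ref: bottleneck 9, flow now 11.
Augment Well→P1→M2→Ref: bottleneck 4, flow now 15.
No augmenting path remains; maximum flow = 15.
By max-flow min-cut, the minimum cut capacity equals the max flow.
In the residual graph, reachable from Well: {Well, P1, P3}.
Min-cut edges: Well→M2 (2), P1→M2 (4), P3→Ref (9); capacity 2 + 4 + 9 = 15.

15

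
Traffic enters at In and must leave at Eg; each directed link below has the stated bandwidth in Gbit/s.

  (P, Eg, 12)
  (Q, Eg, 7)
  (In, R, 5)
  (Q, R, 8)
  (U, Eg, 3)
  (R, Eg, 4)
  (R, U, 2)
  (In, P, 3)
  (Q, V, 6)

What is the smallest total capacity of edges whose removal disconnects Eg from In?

8

Augment In→P→Eg: bottleneck 3, flow now 3.
Augment In→R→Eg: bottleneck 4, flow now 7.
Augment In→R→U→Eg: bottleneck 1, flow now 8.
No augmenting path remains; maximum flow = 8.
By max-flow min-cut, the minimum cut capacity equals the max flow.
In the residual graph, reachable from In: {In}.
Min-cut edges: In→P (3), In→R (5); capacity 3 + 5 = 8.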